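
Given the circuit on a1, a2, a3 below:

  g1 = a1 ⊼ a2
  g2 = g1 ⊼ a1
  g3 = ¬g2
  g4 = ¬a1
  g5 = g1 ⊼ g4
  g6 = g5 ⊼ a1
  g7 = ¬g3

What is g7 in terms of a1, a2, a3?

¬¬((a1 ⊼ a2) ⊼ a1)

g1 = a1 ⊼ a2
g2 = g1 ⊼ a1 = (a1 ⊼ a2) ⊼ a1
g3 = ¬g2 = ¬((a1 ⊼ a2) ⊼ a1)
g7 = ¬g3 = ¬¬((a1 ⊼ a2) ⊼ a1)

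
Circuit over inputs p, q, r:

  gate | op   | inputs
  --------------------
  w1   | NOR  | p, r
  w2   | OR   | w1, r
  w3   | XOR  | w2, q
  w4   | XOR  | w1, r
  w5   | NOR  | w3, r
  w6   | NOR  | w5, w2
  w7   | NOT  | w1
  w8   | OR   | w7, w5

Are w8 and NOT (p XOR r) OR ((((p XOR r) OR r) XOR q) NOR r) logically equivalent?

No

w1 = p NOR r
w2 = w1 OR r = (p NOR r) OR r
w3 = w2 XOR q = ((p NOR r) OR r) XOR q
w5 = w3 NOR r = (((p NOR r) OR r) XOR q) NOR r
w7 = NOT w1 = NOT (p NOR r)
w8 = w7 OR w5 = NOT (p NOR r) OR ((((p NOR r) OR r) XOR q) NOR r)
At p=0, q=0, r=0: circuit gives 0, formula gives 1.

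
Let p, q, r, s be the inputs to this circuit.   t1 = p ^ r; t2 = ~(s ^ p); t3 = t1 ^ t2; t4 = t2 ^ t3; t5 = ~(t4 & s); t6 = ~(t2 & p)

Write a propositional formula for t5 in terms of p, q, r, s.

t1 = p ^ r
t2 = ~(s ^ p)
t3 = t1 ^ t2 = (p ^ r) ^ (~(s ^ p))
t4 = t2 ^ t3 = (~(s ^ p)) ^ ((p ^ r) ^ (~(s ^ p)))
t5 = ~(t4 & s) = ~(((~(s ^ p)) ^ ((p ^ r) ^ (~(s ^ p)))) & s)

~(((~(s ^ p)) ^ ((p ^ r) ^ (~(s ^ p)))) & s)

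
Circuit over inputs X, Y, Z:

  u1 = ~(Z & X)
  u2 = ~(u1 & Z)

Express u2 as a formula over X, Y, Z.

u1 = ~(Z & X)
u2 = ~(u1 & Z) = ~((~(Z & X)) & Z)

~((~(Z & X)) & Z)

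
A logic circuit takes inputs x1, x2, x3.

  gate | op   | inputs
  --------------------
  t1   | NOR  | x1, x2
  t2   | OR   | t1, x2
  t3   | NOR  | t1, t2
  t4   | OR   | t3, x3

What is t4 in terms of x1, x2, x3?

t1 = x1 NOR x2
t2 = t1 OR x2 = (x1 NOR x2) OR x2
t3 = t1 NOR t2 = (x1 NOR x2) NOR ((x1 NOR x2) OR x2)
t4 = t3 OR x3 = ((x1 NOR x2) NOR ((x1 NOR x2) OR x2)) OR x3

((x1 NOR x2) NOR ((x1 NOR x2) OR x2)) OR x3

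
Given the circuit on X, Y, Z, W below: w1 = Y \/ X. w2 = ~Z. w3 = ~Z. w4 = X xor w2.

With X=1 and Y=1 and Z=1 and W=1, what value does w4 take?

1

w2 = ~1 = 0
w4 = 1 xor 0 = 1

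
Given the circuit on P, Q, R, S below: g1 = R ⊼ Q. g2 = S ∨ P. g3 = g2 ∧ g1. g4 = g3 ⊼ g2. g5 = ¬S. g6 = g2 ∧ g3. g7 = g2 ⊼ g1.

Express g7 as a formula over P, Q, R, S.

(S ∨ P) ⊼ (R ⊼ Q)

g1 = R ⊼ Q
g2 = S ∨ P
g7 = g2 ⊼ g1 = (S ∨ P) ⊼ (R ⊼ Q)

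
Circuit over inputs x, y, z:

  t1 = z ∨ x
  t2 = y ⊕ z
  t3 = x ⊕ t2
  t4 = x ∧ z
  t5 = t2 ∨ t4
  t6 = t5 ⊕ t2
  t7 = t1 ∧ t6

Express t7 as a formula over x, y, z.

(z ∨ x) ∧ (((y ⊕ z) ∨ (x ∧ z)) ⊕ (y ⊕ z))

t1 = z ∨ x
t2 = y ⊕ z
t4 = x ∧ z
t5 = t2 ∨ t4 = (y ⊕ z) ∨ (x ∧ z)
t6 = t5 ⊕ t2 = ((y ⊕ z) ∨ (x ∧ z)) ⊕ (y ⊕ z)
t7 = t1 ∧ t6 = (z ∨ x) ∧ (((y ⊕ z) ∨ (x ∧ z)) ⊕ (y ⊕ z))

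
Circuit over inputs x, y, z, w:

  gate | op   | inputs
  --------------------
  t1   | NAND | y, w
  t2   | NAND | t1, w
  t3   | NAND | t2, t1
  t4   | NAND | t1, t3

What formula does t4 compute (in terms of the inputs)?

(y NAND w) NAND (((y NAND w) NAND w) NAND (y NAND w))

t1 = y NAND w
t2 = t1 NAND w = (y NAND w) NAND w
t3 = t2 NAND t1 = ((y NAND w) NAND w) NAND (y NAND w)
t4 = t1 NAND t3 = (y NAND w) NAND (((y NAND w) NAND w) NAND (y NAND w))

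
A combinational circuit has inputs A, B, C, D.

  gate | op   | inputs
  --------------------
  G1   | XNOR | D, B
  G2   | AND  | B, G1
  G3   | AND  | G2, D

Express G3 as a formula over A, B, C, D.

(B AND (D XNOR B)) AND D

G1 = D XNOR B
G2 = B AND G1 = B AND (D XNOR B)
G3 = G2 AND D = (B AND (D XNOR B)) AND D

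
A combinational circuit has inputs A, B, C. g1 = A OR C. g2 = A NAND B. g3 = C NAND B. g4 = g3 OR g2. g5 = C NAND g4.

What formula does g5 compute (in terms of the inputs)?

C NAND ((C NAND B) OR (A NAND B))

g2 = A NAND B
g3 = C NAND B
g4 = g3 OR g2 = (C NAND B) OR (A NAND B)
g5 = C NAND g4 = C NAND ((C NAND B) OR (A NAND B))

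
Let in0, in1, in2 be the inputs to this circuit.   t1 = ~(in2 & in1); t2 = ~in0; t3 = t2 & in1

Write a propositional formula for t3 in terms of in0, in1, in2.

~in0 & in1

t2 = ~in0
t3 = t2 & in1 = ~in0 & in1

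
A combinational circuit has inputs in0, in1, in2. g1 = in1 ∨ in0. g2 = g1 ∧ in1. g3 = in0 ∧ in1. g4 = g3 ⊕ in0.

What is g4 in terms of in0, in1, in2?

g3 = in0 ∧ in1
g4 = g3 ⊕ in0 = (in0 ∧ in1) ⊕ in0

(in0 ∧ in1) ⊕ in0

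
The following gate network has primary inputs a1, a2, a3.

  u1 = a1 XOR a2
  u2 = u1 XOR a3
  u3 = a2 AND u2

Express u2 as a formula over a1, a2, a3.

(a1 XOR a2) XOR a3

u1 = a1 XOR a2
u2 = u1 XOR a3 = (a1 XOR a2) XOR a3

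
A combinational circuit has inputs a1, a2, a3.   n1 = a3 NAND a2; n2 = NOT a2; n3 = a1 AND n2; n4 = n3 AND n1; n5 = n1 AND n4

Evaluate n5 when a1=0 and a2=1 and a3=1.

0

n1 = 1 NAND 1 = 0
n2 = NOT 1 = 0
n3 = 0 AND 0 = 0
n4 = 0 AND 0 = 0
n5 = 0 AND 0 = 0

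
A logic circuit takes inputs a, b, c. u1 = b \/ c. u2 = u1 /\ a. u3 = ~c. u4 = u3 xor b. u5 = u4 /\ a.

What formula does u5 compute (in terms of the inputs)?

u3 = ~c
u4 = u3 xor b = ~c xor b
u5 = u4 /\ a = (~c xor b) /\ a

(~c xor b) /\ a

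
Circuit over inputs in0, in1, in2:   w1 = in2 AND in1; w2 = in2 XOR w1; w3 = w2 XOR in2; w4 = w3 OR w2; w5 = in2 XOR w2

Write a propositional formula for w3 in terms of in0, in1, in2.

(in2 XOR (in2 AND in1)) XOR in2

w1 = in2 AND in1
w2 = in2 XOR w1 = in2 XOR (in2 AND in1)
w3 = w2 XOR in2 = (in2 XOR (in2 AND in1)) XOR in2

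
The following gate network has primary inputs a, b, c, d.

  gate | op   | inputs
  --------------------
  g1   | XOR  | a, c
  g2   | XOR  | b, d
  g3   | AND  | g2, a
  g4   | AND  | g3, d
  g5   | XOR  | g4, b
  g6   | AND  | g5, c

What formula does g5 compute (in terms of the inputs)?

(((b XOR d) AND a) AND d) XOR b

g2 = b XOR d
g3 = g2 AND a = (b XOR d) AND a
g4 = g3 AND d = ((b XOR d) AND a) AND d
g5 = g4 XOR b = (((b XOR d) AND a) AND d) XOR b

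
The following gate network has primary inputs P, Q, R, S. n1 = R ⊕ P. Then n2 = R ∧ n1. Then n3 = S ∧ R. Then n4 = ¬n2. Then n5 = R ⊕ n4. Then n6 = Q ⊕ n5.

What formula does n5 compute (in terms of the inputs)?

R ⊕ ¬(R ∧ (R ⊕ P))

n1 = R ⊕ P
n2 = R ∧ n1 = R ∧ (R ⊕ P)
n4 = ¬n2 = ¬(R ∧ (R ⊕ P))
n5 = R ⊕ n4 = R ⊕ ¬(R ∧ (R ⊕ P))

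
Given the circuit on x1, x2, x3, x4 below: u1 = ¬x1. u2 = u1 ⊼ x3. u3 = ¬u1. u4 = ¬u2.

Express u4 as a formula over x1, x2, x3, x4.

¬(¬x1 ⊼ x3)

u1 = ¬x1
u2 = u1 ⊼ x3 = ¬x1 ⊼ x3
u4 = ¬u2 = ¬(¬x1 ⊼ x3)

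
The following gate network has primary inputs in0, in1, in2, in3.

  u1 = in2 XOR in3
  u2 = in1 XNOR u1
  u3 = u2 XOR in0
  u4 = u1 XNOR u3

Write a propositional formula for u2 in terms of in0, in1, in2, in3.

u1 = in2 XOR in3
u2 = in1 XNOR u1 = in1 XNOR (in2 XOR in3)

in1 XNOR (in2 XOR in3)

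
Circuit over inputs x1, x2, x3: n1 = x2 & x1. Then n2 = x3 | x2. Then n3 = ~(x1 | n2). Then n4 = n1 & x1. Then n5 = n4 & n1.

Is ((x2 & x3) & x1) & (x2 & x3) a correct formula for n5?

n1 = x2 & x1
n4 = n1 & x1 = (x2 & x1) & x1
n5 = n4 & n1 = ((x2 & x1) & x1) & (x2 & x1)
At x1=1, x2=1, x3=0: circuit gives 1, formula gives 0.

No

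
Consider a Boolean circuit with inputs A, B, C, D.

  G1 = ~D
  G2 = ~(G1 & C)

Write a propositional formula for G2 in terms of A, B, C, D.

~(~D & C)

G1 = ~D
G2 = ~(G1 & C) = ~(~D & C)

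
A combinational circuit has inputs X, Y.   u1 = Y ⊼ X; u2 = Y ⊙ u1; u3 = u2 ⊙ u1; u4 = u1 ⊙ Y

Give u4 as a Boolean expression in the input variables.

u1 = Y ⊼ X
u4 = u1 ⊙ Y = (Y ⊼ X) ⊙ Y

(Y ⊼ X) ⊙ Y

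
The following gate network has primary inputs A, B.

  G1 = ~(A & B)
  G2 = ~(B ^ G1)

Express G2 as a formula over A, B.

G1 = ~(A & B)
G2 = ~(B ^ G1) = ~(B ^ (~(A & B)))

~(B ^ (~(A & B)))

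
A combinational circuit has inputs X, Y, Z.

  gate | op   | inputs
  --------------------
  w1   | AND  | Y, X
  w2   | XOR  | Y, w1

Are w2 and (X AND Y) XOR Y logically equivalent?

w1 = Y AND X
w2 = Y XOR w1 = Y XOR (Y AND X)
At X=0, Y=0, Z=0: circuit gives 0, formula gives 0.
At X=0, Y=1, Z=0: circuit gives 1, formula gives 1.
Agrees on all 8 inputs.

Yes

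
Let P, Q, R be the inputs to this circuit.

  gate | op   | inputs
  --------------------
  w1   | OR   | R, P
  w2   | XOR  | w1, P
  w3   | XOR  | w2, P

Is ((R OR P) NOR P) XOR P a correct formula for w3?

w1 = R OR P
w2 = w1 XOR P = (R OR P) XOR P
w3 = w2 XOR P = ((R OR P) XOR P) XOR P
At P=0, Q=0, R=0: circuit gives 0, formula gives 1.

No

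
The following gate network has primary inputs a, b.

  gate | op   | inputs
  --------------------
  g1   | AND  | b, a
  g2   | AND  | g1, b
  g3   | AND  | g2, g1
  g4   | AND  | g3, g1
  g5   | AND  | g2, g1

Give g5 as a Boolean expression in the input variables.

g1 = b AND a
g2 = g1 AND b = (b AND a) AND b
g5 = g2 AND g1 = ((b AND a) AND b) AND (b AND a)

((b AND a) AND b) AND (b AND a)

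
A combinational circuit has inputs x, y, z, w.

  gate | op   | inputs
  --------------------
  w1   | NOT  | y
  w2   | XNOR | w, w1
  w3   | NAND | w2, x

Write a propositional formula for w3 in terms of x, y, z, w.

w1 = NOT y
w2 = w XNOR w1 = w XNOR NOT y
w3 = w2 NAND x = (w XNOR NOT y) NAND x

(w XNOR NOT y) NAND x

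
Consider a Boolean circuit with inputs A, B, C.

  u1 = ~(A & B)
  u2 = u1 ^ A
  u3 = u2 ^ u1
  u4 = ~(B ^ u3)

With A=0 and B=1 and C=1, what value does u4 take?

u1 = ~(0 & 1) = 1
u2 = 1 ^ 0 = 1
u3 = 1 ^ 1 = 0
u4 = ~(1 ^ 0) = 0

0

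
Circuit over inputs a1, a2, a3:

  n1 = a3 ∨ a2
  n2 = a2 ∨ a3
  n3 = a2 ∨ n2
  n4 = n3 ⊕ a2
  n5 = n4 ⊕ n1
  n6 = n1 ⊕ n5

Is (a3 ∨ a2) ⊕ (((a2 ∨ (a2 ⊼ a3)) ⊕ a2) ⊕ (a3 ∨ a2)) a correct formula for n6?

No

n1 = a3 ∨ a2
n2 = a2 ∨ a3
n3 = a2 ∨ n2 = a2 ∨ (a2 ∨ a3)
n4 = n3 ⊕ a2 = (a2 ∨ (a2 ∨ a3)) ⊕ a2
n5 = n4 ⊕ n1 = ((a2 ∨ (a2 ∨ a3)) ⊕ a2) ⊕ (a3 ∨ a2)
n6 = n1 ⊕ n5 = (a3 ∨ a2) ⊕ (((a2 ∨ (a2 ∨ a3)) ⊕ a2) ⊕ (a3 ∨ a2))
At a1=0, a2=0, a3=0: circuit gives 0, formula gives 1.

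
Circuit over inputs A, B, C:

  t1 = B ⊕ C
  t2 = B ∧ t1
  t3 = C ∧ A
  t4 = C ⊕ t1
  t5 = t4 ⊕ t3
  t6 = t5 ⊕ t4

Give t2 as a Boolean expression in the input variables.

B ∧ (B ⊕ C)

t1 = B ⊕ C
t2 = B ∧ t1 = B ∧ (B ⊕ C)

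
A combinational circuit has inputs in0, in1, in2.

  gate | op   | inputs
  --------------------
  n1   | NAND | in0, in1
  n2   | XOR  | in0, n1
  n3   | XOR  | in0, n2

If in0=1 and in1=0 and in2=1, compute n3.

n1 = 1 NAND 0 = 1
n2 = 1 XOR 1 = 0
n3 = 1 XOR 0 = 1

1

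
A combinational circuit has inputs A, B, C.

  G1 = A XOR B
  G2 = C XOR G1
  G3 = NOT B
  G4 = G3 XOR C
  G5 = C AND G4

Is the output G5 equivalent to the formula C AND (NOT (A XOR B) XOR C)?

No

G3 = NOT B
G4 = G3 XOR C = NOT B XOR C
G5 = C AND G4 = C AND (NOT B XOR C)
At A=1, B=0, C=1: circuit gives 0, formula gives 1.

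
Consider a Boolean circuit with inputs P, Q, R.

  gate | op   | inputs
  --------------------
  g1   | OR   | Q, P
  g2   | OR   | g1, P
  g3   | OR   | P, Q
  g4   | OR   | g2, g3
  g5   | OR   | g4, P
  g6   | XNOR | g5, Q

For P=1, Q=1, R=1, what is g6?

1

g1 = 1 OR 1 = 1
g2 = 1 OR 1 = 1
g3 = 1 OR 1 = 1
g4 = 1 OR 1 = 1
g5 = 1 OR 1 = 1
g6 = 1 XNOR 1 = 1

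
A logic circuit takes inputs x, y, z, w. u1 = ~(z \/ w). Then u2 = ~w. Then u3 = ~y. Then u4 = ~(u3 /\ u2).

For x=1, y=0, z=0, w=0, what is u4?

u2 = ~0 = 1
u3 = ~0 = 1
u4 = ~(1 /\ 1) = 0

0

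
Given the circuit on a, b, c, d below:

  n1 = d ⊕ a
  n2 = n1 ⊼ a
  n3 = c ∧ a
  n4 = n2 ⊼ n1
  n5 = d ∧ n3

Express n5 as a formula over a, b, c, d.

d ∧ (c ∧ a)

n3 = c ∧ a
n5 = d ∧ n3 = d ∧ (c ∧ a)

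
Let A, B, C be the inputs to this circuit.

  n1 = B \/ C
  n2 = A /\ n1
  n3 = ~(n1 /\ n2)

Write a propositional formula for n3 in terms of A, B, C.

~((B \/ C) /\ (A /\ (B \/ C)))

n1 = B \/ C
n2 = A /\ n1 = A /\ (B \/ C)
n3 = ~(n1 /\ n2) = ~((B \/ C) /\ (A /\ (B \/ C)))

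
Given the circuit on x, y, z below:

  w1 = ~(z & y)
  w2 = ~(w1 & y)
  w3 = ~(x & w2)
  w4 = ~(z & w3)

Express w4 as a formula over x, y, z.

~(z & (~(x & (~((~(z & y)) & y)))))

w1 = ~(z & y)
w2 = ~(w1 & y) = ~((~(z & y)) & y)
w3 = ~(x & w2) = ~(x & (~((~(z & y)) & y)))
w4 = ~(z & w3) = ~(z & (~(x & (~((~(z & y)) & y)))))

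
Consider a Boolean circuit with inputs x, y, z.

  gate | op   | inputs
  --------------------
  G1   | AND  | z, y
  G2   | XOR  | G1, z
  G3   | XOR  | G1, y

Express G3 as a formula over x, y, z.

(z AND y) XOR y

G1 = z AND y
G3 = G1 XOR y = (z AND y) XOR y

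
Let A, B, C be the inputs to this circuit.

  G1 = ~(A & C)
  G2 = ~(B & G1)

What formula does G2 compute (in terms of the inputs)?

G1 = ~(A & C)
G2 = ~(B & G1) = ~(B & (~(A & C)))

~(B & (~(A & C)))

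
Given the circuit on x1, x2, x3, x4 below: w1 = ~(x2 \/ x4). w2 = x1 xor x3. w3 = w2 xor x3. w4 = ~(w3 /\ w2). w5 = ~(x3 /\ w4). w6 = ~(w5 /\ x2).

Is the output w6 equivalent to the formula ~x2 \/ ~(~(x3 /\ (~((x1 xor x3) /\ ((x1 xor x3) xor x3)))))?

Yes

w2 = x1 xor x3
w3 = w2 xor x3 = (x1 xor x3) xor x3
w4 = ~(w3 /\ w2) = ~(((x1 xor x3) xor x3) /\ (x1 xor x3))
w5 = ~(x3 /\ w4) = ~(x3 /\ (~(((x1 xor x3) xor x3) /\ (x1 xor x3))))
w6 = ~(w5 /\ x2) = ~((~(x3 /\ (~(((x1 xor x3) xor x3) /\ (x1 xor x3))))) /\ x2)
At x1=0, x2=1, x3=0, x4=0: circuit gives 0, formula gives 0.
At x1=0, x2=0, x3=0, x4=0: circuit gives 1, formula gives 1.
Agrees on all 16 inputs.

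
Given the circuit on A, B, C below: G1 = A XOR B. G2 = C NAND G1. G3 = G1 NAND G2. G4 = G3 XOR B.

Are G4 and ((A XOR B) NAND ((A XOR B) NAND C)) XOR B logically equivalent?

Yes

G1 = A XOR B
G2 = C NAND G1 = C NAND (A XOR B)
G3 = G1 NAND G2 = (A XOR B) NAND (C NAND (A XOR B))
G4 = G3 XOR B = ((A XOR B) NAND (C NAND (A XOR B))) XOR B
At A=0, B=1, C=1: circuit gives 0, formula gives 0.
At A=0, B=0, C=0: circuit gives 1, formula gives 1.
Agrees on all 8 inputs.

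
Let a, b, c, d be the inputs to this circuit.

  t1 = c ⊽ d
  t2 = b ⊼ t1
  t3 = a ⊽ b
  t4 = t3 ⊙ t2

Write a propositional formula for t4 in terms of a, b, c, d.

(a ⊽ b) ⊙ (b ⊼ (c ⊽ d))

t1 = c ⊽ d
t2 = b ⊼ t1 = b ⊼ (c ⊽ d)
t3 = a ⊽ b
t4 = t3 ⊙ t2 = (a ⊽ b) ⊙ (b ⊼ (c ⊽ d))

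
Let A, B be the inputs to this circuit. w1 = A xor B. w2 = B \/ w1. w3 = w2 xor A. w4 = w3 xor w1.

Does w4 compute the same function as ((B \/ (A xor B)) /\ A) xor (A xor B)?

No

w1 = A xor B
w2 = B \/ w1 = B \/ (A xor B)
w3 = w2 xor A = (B \/ (A xor B)) xor A
w4 = w3 xor w1 = ((B \/ (A xor B)) xor A) xor (A xor B)
At A=0, B=1: circuit gives 0, formula gives 1.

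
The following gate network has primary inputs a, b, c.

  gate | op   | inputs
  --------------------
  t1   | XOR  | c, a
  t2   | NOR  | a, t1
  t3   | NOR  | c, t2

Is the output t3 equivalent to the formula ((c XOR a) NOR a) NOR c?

t1 = c XOR a
t2 = a NOR t1 = a NOR (c XOR a)
t3 = c NOR t2 = c NOR (a NOR (c XOR a))
At a=0, b=0, c=0: circuit gives 0, formula gives 0.
At a=1, b=0, c=0: circuit gives 1, formula gives 1.
Agrees on all 8 inputs.

Yes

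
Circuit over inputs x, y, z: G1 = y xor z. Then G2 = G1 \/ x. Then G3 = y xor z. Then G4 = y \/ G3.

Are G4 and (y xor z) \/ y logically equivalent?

Yes

G3 = y xor z
G4 = y \/ G3 = y \/ (y xor z)
At x=0, y=0, z=0: circuit gives 0, formula gives 0.
At x=0, y=0, z=1: circuit gives 1, formula gives 1.
Agrees on all 8 inputs.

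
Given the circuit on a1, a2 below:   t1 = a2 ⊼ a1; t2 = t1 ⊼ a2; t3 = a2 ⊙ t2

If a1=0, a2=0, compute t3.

0

t1 = 0 ⊼ 0 = 1
t2 = 1 ⊼ 0 = 1
t3 = 0 ⊙ 1 = 0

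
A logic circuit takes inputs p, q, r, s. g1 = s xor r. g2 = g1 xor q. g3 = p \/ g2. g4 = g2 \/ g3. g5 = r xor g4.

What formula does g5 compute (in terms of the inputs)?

g1 = s xor r
g2 = g1 xor q = (s xor r) xor q
g3 = p \/ g2 = p \/ ((s xor r) xor q)
g4 = g2 \/ g3 = ((s xor r) xor q) \/ (p \/ ((s xor r) xor q))
g5 = r xor g4 = r xor (((s xor r) xor q) \/ (p \/ ((s xor r) xor q)))

r xor (((s xor r) xor q) \/ (p \/ ((s xor r) xor q)))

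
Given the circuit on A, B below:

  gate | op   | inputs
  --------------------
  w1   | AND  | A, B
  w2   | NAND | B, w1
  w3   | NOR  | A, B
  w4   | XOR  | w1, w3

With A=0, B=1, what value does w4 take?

w1 = 0 AND 1 = 0
w3 = 0 NOR 1 = 0
w4 = 0 XOR 0 = 0

0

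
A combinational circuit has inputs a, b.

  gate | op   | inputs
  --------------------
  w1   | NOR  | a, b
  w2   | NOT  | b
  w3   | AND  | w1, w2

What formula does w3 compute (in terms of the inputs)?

w1 = a NOR b
w2 = NOT b
w3 = w1 AND w2 = (a NOR b) AND NOT b

(a NOR b) AND NOT b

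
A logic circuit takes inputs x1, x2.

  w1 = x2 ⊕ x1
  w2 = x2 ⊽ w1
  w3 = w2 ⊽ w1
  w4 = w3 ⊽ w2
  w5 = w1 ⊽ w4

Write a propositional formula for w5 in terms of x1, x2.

w1 = x2 ⊕ x1
w2 = x2 ⊽ w1 = x2 ⊽ (x2 ⊕ x1)
w3 = w2 ⊽ w1 = (x2 ⊽ (x2 ⊕ x1)) ⊽ (x2 ⊕ x1)
w4 = w3 ⊽ w2 = ((x2 ⊽ (x2 ⊕ x1)) ⊽ (x2 ⊕ x1)) ⊽ (x2 ⊽ (x2 ⊕ x1))
w5 = w1 ⊽ w4 = (x2 ⊕ x1) ⊽ (((x2 ⊽ (x2 ⊕ x1)) ⊽ (x2 ⊕ x1)) ⊽ (x2 ⊽ (x2 ⊕ x1)))

(x2 ⊕ x1) ⊽ (((x2 ⊽ (x2 ⊕ x1)) ⊽ (x2 ⊕ x1)) ⊽ (x2 ⊽ (x2 ⊕ x1)))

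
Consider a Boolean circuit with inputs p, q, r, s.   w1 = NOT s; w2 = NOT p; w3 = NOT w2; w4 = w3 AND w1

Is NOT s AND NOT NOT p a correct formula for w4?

Yes

w1 = NOT s
w2 = NOT p
w3 = NOT w2 = NOT NOT p
w4 = w3 AND w1 = NOT NOT p AND NOT s
At p=0, q=0, r=0, s=0: circuit gives 0, formula gives 0.
At p=1, q=0, r=0, s=0: circuit gives 1, formula gives 1.
Agrees on all 16 inputs.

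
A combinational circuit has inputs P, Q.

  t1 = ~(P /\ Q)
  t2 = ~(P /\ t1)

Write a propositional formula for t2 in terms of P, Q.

t1 = ~(P /\ Q)
t2 = ~(P /\ t1) = ~(P /\ (~(P /\ Q)))

~(P /\ (~(P /\ Q)))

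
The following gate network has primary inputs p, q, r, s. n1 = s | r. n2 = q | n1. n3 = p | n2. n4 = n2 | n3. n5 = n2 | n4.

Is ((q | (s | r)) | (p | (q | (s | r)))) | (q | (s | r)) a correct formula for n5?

Yes

n1 = s | r
n2 = q | n1 = q | (s | r)
n3 = p | n2 = p | (q | (s | r))
n4 = n2 | n3 = (q | (s | r)) | (p | (q | (s | r)))
n5 = n2 | n4 = (q | (s | r)) | ((q | (s | r)) | (p | (q | (s | r))))
At p=0, q=0, r=0, s=0: circuit gives 0, formula gives 0.
At p=0, q=0, r=0, s=1: circuit gives 1, formula gives 1.
Agrees on all 16 inputs.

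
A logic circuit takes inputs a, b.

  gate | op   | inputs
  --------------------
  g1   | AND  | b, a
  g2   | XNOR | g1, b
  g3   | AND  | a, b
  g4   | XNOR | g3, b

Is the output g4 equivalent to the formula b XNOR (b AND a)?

Yes

g3 = a AND b
g4 = g3 XNOR b = (a AND b) XNOR b
At a=0, b=1: circuit gives 0, formula gives 0.
At a=0, b=0: circuit gives 1, formula gives 1.
Agrees on all 4 inputs.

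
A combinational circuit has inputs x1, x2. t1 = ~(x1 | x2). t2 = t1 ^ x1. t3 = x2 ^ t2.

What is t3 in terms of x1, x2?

x2 ^ ((~(x1 | x2)) ^ x1)

t1 = ~(x1 | x2)
t2 = t1 ^ x1 = (~(x1 | x2)) ^ x1
t3 = x2 ^ t2 = x2 ^ ((~(x1 | x2)) ^ x1)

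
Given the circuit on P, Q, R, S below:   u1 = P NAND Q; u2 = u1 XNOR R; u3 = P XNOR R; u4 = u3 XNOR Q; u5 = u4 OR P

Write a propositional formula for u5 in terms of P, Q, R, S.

((P XNOR R) XNOR Q) OR P

u3 = P XNOR R
u4 = u3 XNOR Q = (P XNOR R) XNOR Q
u5 = u4 OR P = ((P XNOR R) XNOR Q) OR P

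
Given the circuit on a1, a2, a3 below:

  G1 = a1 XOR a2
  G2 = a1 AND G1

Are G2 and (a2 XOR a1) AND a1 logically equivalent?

Yes

G1 = a1 XOR a2
G2 = a1 AND G1 = a1 AND (a1 XOR a2)
At a1=0, a2=0, a3=0: circuit gives 0, formula gives 0.
At a1=1, a2=0, a3=0: circuit gives 1, formula gives 1.
Agrees on all 8 inputs.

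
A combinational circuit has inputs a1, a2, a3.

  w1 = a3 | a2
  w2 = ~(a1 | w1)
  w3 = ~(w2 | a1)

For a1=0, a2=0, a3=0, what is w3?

w1 = 0 | 0 = 0
w2 = ~(0 | 0) = 1
w3 = ~(1 | 0) = 0

0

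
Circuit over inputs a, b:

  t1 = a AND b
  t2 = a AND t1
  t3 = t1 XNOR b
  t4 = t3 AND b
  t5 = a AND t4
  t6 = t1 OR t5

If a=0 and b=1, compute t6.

0

t1 = 0 AND 1 = 0
t3 = 0 XNOR 1 = 0
t4 = 0 AND 1 = 0
t5 = 0 AND 0 = 0
t6 = 0 OR 0 = 0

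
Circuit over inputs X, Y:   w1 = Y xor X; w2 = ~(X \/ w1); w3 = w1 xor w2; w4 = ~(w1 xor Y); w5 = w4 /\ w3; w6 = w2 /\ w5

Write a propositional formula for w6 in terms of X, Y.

w1 = Y xor X
w2 = ~(X \/ w1) = ~(X \/ (Y xor X))
w3 = w1 xor w2 = (Y xor X) xor (~(X \/ (Y xor X)))
w4 = ~(w1 xor Y) = ~((Y xor X) xor Y)
w5 = w4 /\ w3 = (~((Y xor X) xor Y)) /\ ((Y xor X) xor (~(X \/ (Y xor X))))
w6 = w2 /\ w5 = (~(X \/ (Y xor X))) /\ ((~((Y xor X) xor Y)) /\ ((Y xor X) xor (~(X \/ (Y xor X)))))

(~(X \/ (Y xor X))) /\ ((~((Y xor X) xor Y)) /\ ((Y xor X) xor (~(X \/ (Y xor X)))))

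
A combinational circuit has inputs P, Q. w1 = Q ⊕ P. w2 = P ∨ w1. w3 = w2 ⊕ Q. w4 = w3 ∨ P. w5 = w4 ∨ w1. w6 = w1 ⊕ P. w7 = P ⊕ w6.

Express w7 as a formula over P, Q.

w1 = Q ⊕ P
w6 = w1 ⊕ P = (Q ⊕ P) ⊕ P
w7 = P ⊕ w6 = P ⊕ ((Q ⊕ P) ⊕ P)

P ⊕ ((Q ⊕ P) ⊕ P)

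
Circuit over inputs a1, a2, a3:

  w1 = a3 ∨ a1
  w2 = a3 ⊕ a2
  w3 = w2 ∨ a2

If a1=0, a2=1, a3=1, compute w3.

w2 = 1 ⊕ 1 = 0
w3 = 0 ∨ 1 = 1

1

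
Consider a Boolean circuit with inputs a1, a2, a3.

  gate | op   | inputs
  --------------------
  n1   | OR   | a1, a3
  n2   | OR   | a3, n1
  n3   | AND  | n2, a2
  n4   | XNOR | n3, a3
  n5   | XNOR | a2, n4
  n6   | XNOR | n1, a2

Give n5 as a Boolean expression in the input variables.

a2 XNOR (((a3 OR (a1 OR a3)) AND a2) XNOR a3)

n1 = a1 OR a3
n2 = a3 OR n1 = a3 OR (a1 OR a3)
n3 = n2 AND a2 = (a3 OR (a1 OR a3)) AND a2
n4 = n3 XNOR a3 = ((a3 OR (a1 OR a3)) AND a2) XNOR a3
n5 = a2 XNOR n4 = a2 XNOR (((a3 OR (a1 OR a3)) AND a2) XNOR a3)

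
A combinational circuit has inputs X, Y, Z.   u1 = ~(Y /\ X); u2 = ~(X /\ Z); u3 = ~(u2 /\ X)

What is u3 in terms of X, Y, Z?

~((~(X /\ Z)) /\ X)

u2 = ~(X /\ Z)
u3 = ~(u2 /\ X) = ~((~(X /\ Z)) /\ X)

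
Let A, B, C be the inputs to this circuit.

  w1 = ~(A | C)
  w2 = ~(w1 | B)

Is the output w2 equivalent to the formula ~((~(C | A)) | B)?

w1 = ~(A | C)
w2 = ~(w1 | B) = ~((~(A | C)) | B)
At A=0, B=0, C=0: circuit gives 0, formula gives 0.
At A=0, B=0, C=1: circuit gives 1, formula gives 1.
Agrees on all 8 inputs.

Yes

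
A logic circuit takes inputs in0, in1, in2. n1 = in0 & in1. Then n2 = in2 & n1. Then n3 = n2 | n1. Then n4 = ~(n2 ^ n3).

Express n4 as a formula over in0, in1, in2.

~((in2 & (in0 & in1)) ^ ((in2 & (in0 & in1)) | (in0 & in1)))

n1 = in0 & in1
n2 = in2 & n1 = in2 & (in0 & in1)
n3 = n2 | n1 = (in2 & (in0 & in1)) | (in0 & in1)
n4 = ~(n2 ^ n3) = ~((in2 & (in0 & in1)) ^ ((in2 & (in0 & in1)) | (in0 & in1)))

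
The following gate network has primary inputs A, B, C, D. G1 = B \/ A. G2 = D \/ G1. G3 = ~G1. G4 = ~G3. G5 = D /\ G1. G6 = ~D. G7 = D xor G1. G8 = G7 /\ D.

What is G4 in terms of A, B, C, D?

~~(B \/ A)

G1 = B \/ A
G3 = ~G1 = ~(B \/ A)
G4 = ~G3 = ~~(B \/ A)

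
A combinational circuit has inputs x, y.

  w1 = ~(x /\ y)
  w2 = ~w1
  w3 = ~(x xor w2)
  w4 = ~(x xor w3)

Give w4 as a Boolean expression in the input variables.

~(x xor (~(x xor ~(~(x /\ y)))))

w1 = ~(x /\ y)
w2 = ~w1 = ~(~(x /\ y))
w3 = ~(x xor w2) = ~(x xor ~(~(x /\ y)))
w4 = ~(x xor w3) = ~(x xor (~(x xor ~(~(x /\ y)))))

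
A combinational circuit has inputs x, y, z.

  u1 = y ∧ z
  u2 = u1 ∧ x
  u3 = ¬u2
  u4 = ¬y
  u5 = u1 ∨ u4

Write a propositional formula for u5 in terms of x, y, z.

u1 = y ∧ z
u4 = ¬y
u5 = u1 ∨ u4 = (y ∧ z) ∨ ¬y

(y ∧ z) ∨ ¬y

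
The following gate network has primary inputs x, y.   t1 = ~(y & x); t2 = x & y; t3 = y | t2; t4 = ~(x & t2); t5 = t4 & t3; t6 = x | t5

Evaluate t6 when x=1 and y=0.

1

t2 = 1 & 0 = 0
t3 = 0 | 0 = 0
t4 = ~(1 & 0) = 1
t5 = 1 & 0 = 0
t6 = 1 | 0 = 1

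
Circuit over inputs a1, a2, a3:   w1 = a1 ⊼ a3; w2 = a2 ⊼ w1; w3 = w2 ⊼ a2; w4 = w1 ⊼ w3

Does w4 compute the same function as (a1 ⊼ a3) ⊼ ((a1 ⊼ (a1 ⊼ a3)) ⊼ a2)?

No

w1 = a1 ⊼ a3
w2 = a2 ⊼ w1 = a2 ⊼ (a1 ⊼ a3)
w3 = w2 ⊼ a2 = (a2 ⊼ (a1 ⊼ a3)) ⊼ a2
w4 = w1 ⊼ w3 = (a1 ⊼ a3) ⊼ ((a2 ⊼ (a1 ⊼ a3)) ⊼ a2)
At a1=0, a2=1, a3=0: circuit gives 0, formula gives 1.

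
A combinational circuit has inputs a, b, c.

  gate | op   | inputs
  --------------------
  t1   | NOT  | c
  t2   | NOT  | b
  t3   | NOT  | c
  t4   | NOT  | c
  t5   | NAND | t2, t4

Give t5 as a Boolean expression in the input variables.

NOT b NAND NOT c

t2 = NOT b
t4 = NOT c
t5 = t2 NAND t4 = NOT b NAND NOT c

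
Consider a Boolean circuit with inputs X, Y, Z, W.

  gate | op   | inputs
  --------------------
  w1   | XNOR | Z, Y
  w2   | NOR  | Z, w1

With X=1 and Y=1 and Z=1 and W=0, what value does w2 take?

w1 = 1 XNOR 1 = 1
w2 = 1 NOR 1 = 0

0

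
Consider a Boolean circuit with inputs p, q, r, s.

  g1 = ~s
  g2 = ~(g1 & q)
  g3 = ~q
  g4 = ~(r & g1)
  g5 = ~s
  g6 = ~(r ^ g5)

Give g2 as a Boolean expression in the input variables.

~(~s & q)

g1 = ~s
g2 = ~(g1 & q) = ~(~s & q)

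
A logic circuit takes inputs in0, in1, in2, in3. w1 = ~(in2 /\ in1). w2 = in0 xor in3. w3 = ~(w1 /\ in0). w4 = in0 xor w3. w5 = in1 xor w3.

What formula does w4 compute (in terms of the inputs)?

in0 xor (~((~(in2 /\ in1)) /\ in0))

w1 = ~(in2 /\ in1)
w3 = ~(w1 /\ in0) = ~((~(in2 /\ in1)) /\ in0)
w4 = in0 xor w3 = in0 xor (~((~(in2 /\ in1)) /\ in0))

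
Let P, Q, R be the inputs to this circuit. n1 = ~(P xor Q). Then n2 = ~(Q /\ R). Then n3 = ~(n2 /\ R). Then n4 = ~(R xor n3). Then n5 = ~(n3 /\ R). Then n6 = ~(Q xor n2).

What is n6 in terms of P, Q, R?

~(Q xor (~(Q /\ R)))

n2 = ~(Q /\ R)
n6 = ~(Q xor n2) = ~(Q xor (~(Q /\ R)))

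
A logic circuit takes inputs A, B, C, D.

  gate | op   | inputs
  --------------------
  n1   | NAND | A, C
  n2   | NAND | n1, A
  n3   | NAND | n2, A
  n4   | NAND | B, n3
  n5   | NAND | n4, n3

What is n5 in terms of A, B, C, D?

(B NAND (((A NAND C) NAND A) NAND A)) NAND (((A NAND C) NAND A) NAND A)

n1 = A NAND C
n2 = n1 NAND A = (A NAND C) NAND A
n3 = n2 NAND A = ((A NAND C) NAND A) NAND A
n4 = B NAND n3 = B NAND (((A NAND C) NAND A) NAND A)
n5 = n4 NAND n3 = (B NAND (((A NAND C) NAND A) NAND A)) NAND (((A NAND C) NAND A) NAND A)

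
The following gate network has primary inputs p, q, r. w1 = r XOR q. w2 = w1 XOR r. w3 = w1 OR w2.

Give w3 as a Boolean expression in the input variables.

w1 = r XOR q
w2 = w1 XOR r = (r XOR q) XOR r
w3 = w1 OR w2 = (r XOR q) OR ((r XOR q) XOR r)

(r XOR q) OR ((r XOR q) XOR r)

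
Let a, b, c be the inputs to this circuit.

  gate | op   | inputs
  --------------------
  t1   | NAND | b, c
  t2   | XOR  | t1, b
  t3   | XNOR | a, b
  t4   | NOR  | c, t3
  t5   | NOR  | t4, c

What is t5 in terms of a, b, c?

t3 = a XNOR b
t4 = c NOR t3 = c NOR (a XNOR b)
t5 = t4 NOR c = (c NOR (a XNOR b)) NOR c

(c NOR (a XNOR b)) NOR c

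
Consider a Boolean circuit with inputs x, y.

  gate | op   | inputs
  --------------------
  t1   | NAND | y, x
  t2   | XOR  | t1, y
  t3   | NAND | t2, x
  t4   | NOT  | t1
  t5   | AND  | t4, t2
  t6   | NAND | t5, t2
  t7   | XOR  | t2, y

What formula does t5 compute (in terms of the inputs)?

t1 = y NAND x
t2 = t1 XOR y = (y NAND x) XOR y
t4 = NOT t1 = NOT (y NAND x)
t5 = t4 AND t2 = NOT (y NAND x) AND ((y NAND x) XOR y)

NOT (y NAND x) AND ((y NAND x) XOR y)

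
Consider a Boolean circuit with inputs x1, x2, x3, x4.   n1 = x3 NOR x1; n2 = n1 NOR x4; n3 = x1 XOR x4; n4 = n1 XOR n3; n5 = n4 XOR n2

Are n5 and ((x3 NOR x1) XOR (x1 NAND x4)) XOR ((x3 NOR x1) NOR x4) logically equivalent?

No

n1 = x3 NOR x1
n2 = n1 NOR x4 = (x3 NOR x1) NOR x4
n3 = x1 XOR x4
n4 = n1 XOR n3 = (x3 NOR x1) XOR (x1 XOR x4)
n5 = n4 XOR n2 = ((x3 NOR x1) XOR (x1 XOR x4)) XOR ((x3 NOR x1) NOR x4)
At x1=0, x2=0, x3=0, x4=0: circuit gives 1, formula gives 0.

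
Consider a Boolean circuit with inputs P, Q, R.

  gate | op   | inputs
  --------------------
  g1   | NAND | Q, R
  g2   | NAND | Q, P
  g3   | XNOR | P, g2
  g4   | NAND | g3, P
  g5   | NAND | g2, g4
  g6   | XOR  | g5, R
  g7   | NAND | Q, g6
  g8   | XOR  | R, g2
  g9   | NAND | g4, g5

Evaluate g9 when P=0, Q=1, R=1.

1

g2 = 1 NAND 0 = 1
g3 = 0 XNOR 1 = 0
g4 = 0 NAND 0 = 1
g5 = 1 NAND 1 = 0
g9 = 1 NAND 0 = 1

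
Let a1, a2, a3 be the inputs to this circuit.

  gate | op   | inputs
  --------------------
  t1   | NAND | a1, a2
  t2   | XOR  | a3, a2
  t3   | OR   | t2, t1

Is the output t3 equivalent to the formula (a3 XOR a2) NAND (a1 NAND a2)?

No

t1 = a1 NAND a2
t2 = a3 XOR a2
t3 = t2 OR t1 = (a3 XOR a2) OR (a1 NAND a2)
At a1=0, a2=0, a3=1: circuit gives 1, formula gives 0.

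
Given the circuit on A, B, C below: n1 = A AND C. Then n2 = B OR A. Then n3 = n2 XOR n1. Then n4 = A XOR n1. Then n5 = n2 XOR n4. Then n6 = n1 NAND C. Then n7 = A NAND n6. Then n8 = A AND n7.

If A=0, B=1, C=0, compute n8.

n1 = 0 AND 0 = 0
n6 = 0 NAND 0 = 1
n7 = 0 NAND 1 = 1
n8 = 0 AND 1 = 0

0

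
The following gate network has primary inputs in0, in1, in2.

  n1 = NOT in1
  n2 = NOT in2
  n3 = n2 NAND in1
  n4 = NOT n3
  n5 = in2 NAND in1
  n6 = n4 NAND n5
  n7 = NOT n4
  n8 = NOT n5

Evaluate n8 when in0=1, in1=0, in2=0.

0

n5 = 0 NAND 0 = 1
n8 = NOT 1 = 0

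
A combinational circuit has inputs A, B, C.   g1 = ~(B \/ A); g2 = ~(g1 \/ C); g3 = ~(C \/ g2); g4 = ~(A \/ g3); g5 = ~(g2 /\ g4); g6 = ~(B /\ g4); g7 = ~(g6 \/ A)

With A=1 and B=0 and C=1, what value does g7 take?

g1 = ~(0 \/ 1) = 0
g2 = ~(0 \/ 1) = 0
g3 = ~(1 \/ 0) = 0
g4 = ~(1 \/ 0) = 0
g6 = ~(0 /\ 0) = 1
g7 = ~(1 \/ 1) = 0

0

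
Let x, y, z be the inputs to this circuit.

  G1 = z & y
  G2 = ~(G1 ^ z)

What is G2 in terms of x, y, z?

G1 = z & y
G2 = ~(G1 ^ z) = ~((z & y) ^ z)

~((z & y) ^ z)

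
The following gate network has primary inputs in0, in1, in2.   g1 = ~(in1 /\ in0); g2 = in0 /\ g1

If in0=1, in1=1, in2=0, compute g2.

0

g1 = ~(1 /\ 1) = 0
g2 = 1 /\ 0 = 0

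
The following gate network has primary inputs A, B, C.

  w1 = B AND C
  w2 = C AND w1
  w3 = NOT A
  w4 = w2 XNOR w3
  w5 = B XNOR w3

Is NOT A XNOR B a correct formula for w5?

w3 = NOT A
w5 = B XNOR w3 = B XNOR NOT A
At A=0, B=0, C=0: circuit gives 0, formula gives 0.
At A=0, B=1, C=0: circuit gives 1, formula gives 1.
Agrees on all 8 inputs.

Yes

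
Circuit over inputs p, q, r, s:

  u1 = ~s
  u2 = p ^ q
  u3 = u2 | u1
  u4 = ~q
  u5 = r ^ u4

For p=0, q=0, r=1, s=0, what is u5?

0

u4 = ~0 = 1
u5 = 1 ^ 1 = 0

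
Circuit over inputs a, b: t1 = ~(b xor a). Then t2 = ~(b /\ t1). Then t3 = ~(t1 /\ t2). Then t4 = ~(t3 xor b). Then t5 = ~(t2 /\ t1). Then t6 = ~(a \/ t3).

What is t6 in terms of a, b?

t1 = ~(b xor a)
t2 = ~(b /\ t1) = ~(b /\ (~(b xor a)))
t3 = ~(t1 /\ t2) = ~((~(b xor a)) /\ (~(b /\ (~(b xor a)))))
t6 = ~(a \/ t3) = ~(a \/ (~((~(b xor a)) /\ (~(b /\ (~(b xor a)))))))

~(a \/ (~((~(b xor a)) /\ (~(b /\ (~(b xor a)))))))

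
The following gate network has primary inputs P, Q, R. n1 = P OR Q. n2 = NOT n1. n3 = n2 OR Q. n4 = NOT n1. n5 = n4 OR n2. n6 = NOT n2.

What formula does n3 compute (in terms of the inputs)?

NOT (P OR Q) OR Q

n1 = P OR Q
n2 = NOT n1 = NOT (P OR Q)
n3 = n2 OR Q = NOT (P OR Q) OR Q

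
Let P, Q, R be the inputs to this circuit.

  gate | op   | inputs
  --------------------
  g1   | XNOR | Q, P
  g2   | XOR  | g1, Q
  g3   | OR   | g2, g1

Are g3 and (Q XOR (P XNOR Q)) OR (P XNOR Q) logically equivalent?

Yes

g1 = Q XNOR P
g2 = g1 XOR Q = (Q XNOR P) XOR Q
g3 = g2 OR g1 = ((Q XNOR P) XOR Q) OR (Q XNOR P)
At P=1, Q=0, R=0: circuit gives 0, formula gives 0.
At P=0, Q=0, R=0: circuit gives 1, formula gives 1.
Agrees on all 8 inputs.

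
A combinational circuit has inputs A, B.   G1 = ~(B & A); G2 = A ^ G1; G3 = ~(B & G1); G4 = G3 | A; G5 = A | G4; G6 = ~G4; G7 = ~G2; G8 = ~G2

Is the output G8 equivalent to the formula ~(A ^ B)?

G1 = ~(B & A)
G2 = A ^ G1 = A ^ (~(B & A))
G8 = ~G2 = ~(A ^ (~(B & A)))
At A=0, B=0: circuit gives 0, formula gives 1.

No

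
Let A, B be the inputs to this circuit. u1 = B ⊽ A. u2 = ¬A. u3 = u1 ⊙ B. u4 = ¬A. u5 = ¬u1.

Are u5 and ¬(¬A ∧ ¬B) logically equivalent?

u1 = B ⊽ A
u5 = ¬u1 = ¬(B ⊽ A)
At A=0, B=0: circuit gives 0, formula gives 0.
At A=0, B=1: circuit gives 1, formula gives 1.
Agrees on all 4 inputs.

Yes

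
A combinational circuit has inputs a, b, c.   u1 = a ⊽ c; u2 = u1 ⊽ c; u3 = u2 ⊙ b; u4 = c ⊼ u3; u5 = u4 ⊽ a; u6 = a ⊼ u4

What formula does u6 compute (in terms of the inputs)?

u1 = a ⊽ c
u2 = u1 ⊽ c = (a ⊽ c) ⊽ c
u3 = u2 ⊙ b = ((a ⊽ c) ⊽ c) ⊙ b
u4 = c ⊼ u3 = c ⊼ (((a ⊽ c) ⊽ c) ⊙ b)
u6 = a ⊼ u4 = a ⊼ (c ⊼ (((a ⊽ c) ⊽ c) ⊙ b))

a ⊼ (c ⊼ (((a ⊽ c) ⊽ c) ⊙ b))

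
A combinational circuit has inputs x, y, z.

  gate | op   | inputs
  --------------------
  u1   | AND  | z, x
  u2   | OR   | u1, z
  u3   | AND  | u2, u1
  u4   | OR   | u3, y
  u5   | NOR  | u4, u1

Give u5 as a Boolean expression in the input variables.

((((z AND x) OR z) AND (z AND x)) OR y) NOR (z AND x)

u1 = z AND x
u2 = u1 OR z = (z AND x) OR z
u3 = u2 AND u1 = ((z AND x) OR z) AND (z AND x)
u4 = u3 OR y = (((z AND x) OR z) AND (z AND x)) OR y
u5 = u4 NOR u1 = ((((z AND x) OR z) AND (z AND x)) OR y) NOR (z AND x)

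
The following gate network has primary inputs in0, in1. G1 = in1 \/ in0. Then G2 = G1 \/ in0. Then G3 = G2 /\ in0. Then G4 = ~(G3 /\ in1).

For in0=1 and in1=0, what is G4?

G1 = 0 \/ 1 = 1
G2 = 1 \/ 1 = 1
G3 = 1 /\ 1 = 1
G4 = ~(1 /\ 0) = 1

1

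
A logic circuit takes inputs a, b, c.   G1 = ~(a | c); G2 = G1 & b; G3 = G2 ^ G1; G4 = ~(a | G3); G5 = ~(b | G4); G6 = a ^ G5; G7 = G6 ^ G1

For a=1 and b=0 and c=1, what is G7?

0

G1 = ~(1 | 1) = 0
G2 = 0 & 0 = 0
G3 = 0 ^ 0 = 0
G4 = ~(1 | 0) = 0
G5 = ~(0 | 0) = 1
G6 = 1 ^ 1 = 0
G7 = 0 ^ 0 = 0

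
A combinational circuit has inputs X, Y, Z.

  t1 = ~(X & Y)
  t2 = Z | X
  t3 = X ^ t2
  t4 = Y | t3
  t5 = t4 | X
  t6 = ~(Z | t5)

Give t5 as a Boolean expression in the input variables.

t2 = Z | X
t3 = X ^ t2 = X ^ (Z | X)
t4 = Y | t3 = Y | (X ^ (Z | X))
t5 = t4 | X = (Y | (X ^ (Z | X))) | X

(Y | (X ^ (Z | X))) | X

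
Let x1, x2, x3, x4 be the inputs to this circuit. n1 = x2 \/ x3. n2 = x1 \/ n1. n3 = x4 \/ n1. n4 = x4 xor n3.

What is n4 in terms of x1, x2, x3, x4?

n1 = x2 \/ x3
n3 = x4 \/ n1 = x4 \/ (x2 \/ x3)
n4 = x4 xor n3 = x4 xor (x4 \/ (x2 \/ x3))

x4 xor (x4 \/ (x2 \/ x3))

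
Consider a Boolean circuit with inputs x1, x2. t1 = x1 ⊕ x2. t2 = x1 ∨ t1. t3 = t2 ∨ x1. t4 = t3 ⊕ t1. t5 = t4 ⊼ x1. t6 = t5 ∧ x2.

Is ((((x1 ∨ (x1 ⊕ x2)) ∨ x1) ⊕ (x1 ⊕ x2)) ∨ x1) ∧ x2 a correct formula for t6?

No

t1 = x1 ⊕ x2
t2 = x1 ∨ t1 = x1 ∨ (x1 ⊕ x2)
t3 = t2 ∨ x1 = (x1 ∨ (x1 ⊕ x2)) ∨ x1
t4 = t3 ⊕ t1 = ((x1 ∨ (x1 ⊕ x2)) ∨ x1) ⊕ (x1 ⊕ x2)
t5 = t4 ⊼ x1 = (((x1 ∨ (x1 ⊕ x2)) ∨ x1) ⊕ (x1 ⊕ x2)) ⊼ x1
t6 = t5 ∧ x2 = ((((x1 ∨ (x1 ⊕ x2)) ∨ x1) ⊕ (x1 ⊕ x2)) ⊼ x1) ∧ x2
At x1=0, x2=1: circuit gives 1, formula gives 0.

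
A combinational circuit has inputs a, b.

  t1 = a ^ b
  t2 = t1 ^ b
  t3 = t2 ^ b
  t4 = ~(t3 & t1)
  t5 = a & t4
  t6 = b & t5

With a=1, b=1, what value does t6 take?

1

t1 = 1 ^ 1 = 0
t2 = 0 ^ 1 = 1
t3 = 1 ^ 1 = 0
t4 = ~(0 & 0) = 1
t5 = 1 & 1 = 1
t6 = 1 & 1 = 1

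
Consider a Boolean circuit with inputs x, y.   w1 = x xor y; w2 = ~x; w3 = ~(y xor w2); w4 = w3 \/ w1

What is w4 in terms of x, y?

(~(y xor ~x)) \/ (x xor y)

w1 = x xor y
w2 = ~x
w3 = ~(y xor w2) = ~(y xor ~x)
w4 = w3 \/ w1 = (~(y xor ~x)) \/ (x xor y)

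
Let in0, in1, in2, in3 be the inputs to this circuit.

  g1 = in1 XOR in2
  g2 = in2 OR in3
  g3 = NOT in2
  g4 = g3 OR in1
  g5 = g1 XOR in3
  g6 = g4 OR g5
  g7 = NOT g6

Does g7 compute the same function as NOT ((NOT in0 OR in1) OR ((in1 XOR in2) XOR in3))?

g1 = in1 XOR in2
g3 = NOT in2
g4 = g3 OR in1 = NOT in2 OR in1
g5 = g1 XOR in3 = (in1 XOR in2) XOR in3
g6 = g4 OR g5 = (NOT in2 OR in1) OR ((in1 XOR in2) XOR in3)
g7 = NOT g6 = NOT ((NOT in2 OR in1) OR ((in1 XOR in2) XOR in3))
At in0=0, in1=0, in2=1, in3=1: circuit gives 1, formula gives 0.

No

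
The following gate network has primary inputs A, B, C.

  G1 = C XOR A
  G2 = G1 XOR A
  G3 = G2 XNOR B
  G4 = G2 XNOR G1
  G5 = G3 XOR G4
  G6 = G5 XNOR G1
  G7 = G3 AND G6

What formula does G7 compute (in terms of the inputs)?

G1 = C XOR A
G2 = G1 XOR A = (C XOR A) XOR A
G3 = G2 XNOR B = ((C XOR A) XOR A) XNOR B
G4 = G2 XNOR G1 = ((C XOR A) XOR A) XNOR (C XOR A)
G5 = G3 XOR G4 = (((C XOR A) XOR A) XNOR B) XOR (((C XOR A) XOR A) XNOR (C XOR A))
G6 = G5 XNOR G1 = ((((C XOR A) XOR A) XNOR B) XOR (((C XOR A) XOR A) XNOR (C XOR A))) XNOR (C XOR A)
G7 = G3 AND G6 = (((C XOR A) XOR A) XNOR B) AND (((((C XOR A) XOR A) XNOR B) XOR (((C XOR A) XOR A) XNOR (C XOR A))) XNOR (C XOR A))

(((C XOR A) XOR A) XNOR B) AND (((((C XOR A) XOR A) XNOR B) XOR (((C XOR A) XOR A) XNOR (C XOR A))) XNOR (C XOR A))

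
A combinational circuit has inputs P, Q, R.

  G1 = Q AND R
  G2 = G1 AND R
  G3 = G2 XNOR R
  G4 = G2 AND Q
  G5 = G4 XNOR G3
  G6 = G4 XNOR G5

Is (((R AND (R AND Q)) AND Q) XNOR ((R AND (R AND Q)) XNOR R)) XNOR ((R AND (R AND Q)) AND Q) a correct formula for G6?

Yes

G1 = Q AND R
G2 = G1 AND R = (Q AND R) AND R
G3 = G2 XNOR R = ((Q AND R) AND R) XNOR R
G4 = G2 AND Q = ((Q AND R) AND R) AND Q
G5 = G4 XNOR G3 = (((Q AND R) AND R) AND Q) XNOR (((Q AND R) AND R) XNOR R)
G6 = G4 XNOR G5 = (((Q AND R) AND R) AND Q) XNOR ((((Q AND R) AND R) AND Q) XNOR (((Q AND R) AND R) XNOR R))
At P=0, Q=0, R=1: circuit gives 0, formula gives 0.
At P=0, Q=0, R=0: circuit gives 1, formula gives 1.
Agrees on all 8 inputs.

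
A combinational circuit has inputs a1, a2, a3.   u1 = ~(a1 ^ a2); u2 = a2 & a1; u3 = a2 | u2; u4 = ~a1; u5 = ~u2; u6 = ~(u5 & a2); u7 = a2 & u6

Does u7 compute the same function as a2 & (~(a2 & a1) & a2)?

u2 = a2 & a1
u5 = ~u2 = ~(a2 & a1)
u6 = ~(u5 & a2) = ~(~(a2 & a1) & a2)
u7 = a2 & u6 = a2 & (~(~(a2 & a1) & a2))
At a1=0, a2=1, a3=0: circuit gives 0, formula gives 1.

No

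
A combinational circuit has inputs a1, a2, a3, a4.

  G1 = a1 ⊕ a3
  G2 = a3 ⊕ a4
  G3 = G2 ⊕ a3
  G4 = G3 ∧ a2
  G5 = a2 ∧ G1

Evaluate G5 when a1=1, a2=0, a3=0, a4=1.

G1 = 1 ⊕ 0 = 1
G5 = 0 ∧ 1 = 0

0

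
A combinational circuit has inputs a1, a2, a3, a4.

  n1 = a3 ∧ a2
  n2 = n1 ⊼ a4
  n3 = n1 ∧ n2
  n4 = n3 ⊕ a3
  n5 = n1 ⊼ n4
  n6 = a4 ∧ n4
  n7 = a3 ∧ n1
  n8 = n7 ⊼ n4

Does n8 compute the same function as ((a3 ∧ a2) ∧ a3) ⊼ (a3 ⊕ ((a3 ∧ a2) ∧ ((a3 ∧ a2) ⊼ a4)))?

Yes

n1 = a3 ∧ a2
n2 = n1 ⊼ a4 = (a3 ∧ a2) ⊼ a4
n3 = n1 ∧ n2 = (a3 ∧ a2) ∧ ((a3 ∧ a2) ⊼ a4)
n4 = n3 ⊕ a3 = ((a3 ∧ a2) ∧ ((a3 ∧ a2) ⊼ a4)) ⊕ a3
n7 = a3 ∧ n1 = a3 ∧ (a3 ∧ a2)
n8 = n7 ⊼ n4 = (a3 ∧ (a3 ∧ a2)) ⊼ (((a3 ∧ a2) ∧ ((a3 ∧ a2) ⊼ a4)) ⊕ a3)
At a1=0, a2=1, a3=1, a4=1: circuit gives 0, formula gives 0.
At a1=0, a2=0, a3=0, a4=0: circuit gives 1, formula gives 1.
Agrees on all 16 inputs.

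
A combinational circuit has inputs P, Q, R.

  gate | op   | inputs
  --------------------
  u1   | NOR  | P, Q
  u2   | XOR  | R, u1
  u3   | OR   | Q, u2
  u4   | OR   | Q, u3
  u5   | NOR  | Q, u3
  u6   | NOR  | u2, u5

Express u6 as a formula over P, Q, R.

u1 = P NOR Q
u2 = R XOR u1 = R XOR (P NOR Q)
u3 = Q OR u2 = Q OR (R XOR (P NOR Q))
u5 = Q NOR u3 = Q NOR (Q OR (R XOR (P NOR Q)))
u6 = u2 NOR u5 = (R XOR (P NOR Q)) NOR (Q NOR (Q OR (R XOR (P NOR Q))))

(R XOR (P NOR Q)) NOR (Q NOR (Q OR (R XOR (P NOR Q))))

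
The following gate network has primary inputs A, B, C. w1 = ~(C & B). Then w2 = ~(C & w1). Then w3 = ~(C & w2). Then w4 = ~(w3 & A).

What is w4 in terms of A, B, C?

w1 = ~(C & B)
w2 = ~(C & w1) = ~(C & (~(C & B)))
w3 = ~(C & w2) = ~(C & (~(C & (~(C & B)))))
w4 = ~(w3 & A) = ~((~(C & (~(C & (~(C & B)))))) & A)

~((~(C & (~(C & (~(C & B)))))) & A)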